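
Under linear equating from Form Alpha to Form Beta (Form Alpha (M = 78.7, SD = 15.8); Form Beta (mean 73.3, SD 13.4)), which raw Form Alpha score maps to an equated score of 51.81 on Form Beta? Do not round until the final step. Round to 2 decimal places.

Invert y = (SD_Y/SD_X)(x − M_X) + M_Y:
x = (SD_X/SD_Y)(y − M_Y) + M_X = (15.8/13.4)(51.81 − 73.3) + 78.7
x = 1.179104 × -21.490 + 78.7 = 53.36

53.36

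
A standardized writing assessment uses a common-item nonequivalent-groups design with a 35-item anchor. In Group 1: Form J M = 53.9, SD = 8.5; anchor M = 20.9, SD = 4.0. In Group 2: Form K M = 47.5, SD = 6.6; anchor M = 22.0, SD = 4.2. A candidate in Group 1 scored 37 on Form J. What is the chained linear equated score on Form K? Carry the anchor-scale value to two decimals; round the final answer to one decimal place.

Form J → anchor (Group 1): v = (4.0/8.5)(37 − 53.9) + 20.9 = 12.95
anchor → Form K (Group 2): y = (6.6/4.2)(12.95 − 22.0) + 47.5 = 33.3

33.3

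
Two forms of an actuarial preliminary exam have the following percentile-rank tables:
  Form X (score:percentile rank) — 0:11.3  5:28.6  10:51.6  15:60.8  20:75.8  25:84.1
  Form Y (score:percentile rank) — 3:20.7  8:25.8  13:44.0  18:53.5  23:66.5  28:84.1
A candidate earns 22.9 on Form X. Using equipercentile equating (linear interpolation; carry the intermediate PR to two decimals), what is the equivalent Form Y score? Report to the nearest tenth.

PR of 22.9 on Form X: 75.8 + (22.9 − 20)/(25 − 20) × (84.1 − 75.8) = 80.61
On Form Y, PR 80.61 falls between score 23 (PR 66.5) and 28 (PR 84.1).
Interpolate: 23 + (80.61 − 66.5)/(84.1 − 66.5) × (28 − 23) = 27.0

27.0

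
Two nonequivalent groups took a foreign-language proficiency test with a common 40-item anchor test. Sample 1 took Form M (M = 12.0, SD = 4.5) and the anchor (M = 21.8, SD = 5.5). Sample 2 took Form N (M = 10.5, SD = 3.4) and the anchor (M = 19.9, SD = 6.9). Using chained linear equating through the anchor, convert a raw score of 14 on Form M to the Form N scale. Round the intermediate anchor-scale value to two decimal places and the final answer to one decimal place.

12.6

Form M → anchor (Sample 1): v = (5.5/4.5)(14 − 12.0) + 21.8 = 24.24
anchor → Form N (Sample 2): y = (3.4/6.9)(24.24 − 19.9) + 10.5 = 12.6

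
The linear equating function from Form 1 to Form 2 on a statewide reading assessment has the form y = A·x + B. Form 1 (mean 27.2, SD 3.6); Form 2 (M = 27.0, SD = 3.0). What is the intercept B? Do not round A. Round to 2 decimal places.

A = SD_Y / SD_X = 3.0 / 3.6 = 0.833333
B = M_Y − A·M_X = 27.0 − 0.833333 × 27.2 = 4.33

4.33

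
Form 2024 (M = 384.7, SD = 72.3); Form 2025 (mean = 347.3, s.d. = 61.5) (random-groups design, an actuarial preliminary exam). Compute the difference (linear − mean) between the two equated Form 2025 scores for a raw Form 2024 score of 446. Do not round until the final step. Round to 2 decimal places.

-9.16

Mean-equated: 446 + (347.3 − 384.7) = 408.60
Linear-equated: (61.5/72.3)(446 − 384.7) + 347.3 = 399.443
Difference = 399.443 − 408.60 = -9.16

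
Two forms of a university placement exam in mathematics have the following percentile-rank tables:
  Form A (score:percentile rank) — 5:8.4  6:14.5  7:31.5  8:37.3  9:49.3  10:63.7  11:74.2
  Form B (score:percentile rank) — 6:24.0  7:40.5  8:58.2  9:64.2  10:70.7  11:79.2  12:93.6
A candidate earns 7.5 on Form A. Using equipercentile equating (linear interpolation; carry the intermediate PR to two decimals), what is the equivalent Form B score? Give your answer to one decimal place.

PR of 7.5 on Form A: 31.5 + (7.5 − 7)/(8 − 7) × (37.3 − 31.5) = 34.40
On Form B, PR 34.40 falls between score 6 (PR 24.0) and 7 (PR 40.5).
Interpolate: 6 + (34.40 − 24.0)/(40.5 − 24.0) × (7 − 6) = 6.6

6.6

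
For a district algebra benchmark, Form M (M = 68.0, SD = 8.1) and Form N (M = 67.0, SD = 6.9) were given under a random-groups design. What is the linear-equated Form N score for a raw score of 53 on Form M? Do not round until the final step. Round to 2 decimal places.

Linear equating: y = (SD_Y/SD_X)(x − M_X) + M_Y
y = (6.9/8.1)(53 − 68.0) + 67.0
y = 0.851852 × -15.0 + 67.0 = -12.7778 + 67.0 = 54.22

54.22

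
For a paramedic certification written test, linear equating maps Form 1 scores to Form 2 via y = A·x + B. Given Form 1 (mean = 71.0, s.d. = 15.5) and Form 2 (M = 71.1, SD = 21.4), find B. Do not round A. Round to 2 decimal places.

A = SD_Y / SD_X = 21.4 / 15.5 = 1.380645
B = M_Y − A·M_X = 71.1 − 1.380645 × 71.0 = -26.93

-26.93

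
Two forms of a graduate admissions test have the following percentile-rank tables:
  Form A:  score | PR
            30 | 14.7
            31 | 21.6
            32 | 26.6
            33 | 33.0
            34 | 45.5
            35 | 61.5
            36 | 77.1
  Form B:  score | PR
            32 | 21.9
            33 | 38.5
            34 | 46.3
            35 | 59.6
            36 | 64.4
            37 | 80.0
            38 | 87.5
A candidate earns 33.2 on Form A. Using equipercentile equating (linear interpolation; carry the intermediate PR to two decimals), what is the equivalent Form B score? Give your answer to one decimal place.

32.8

PR of 33.2 on Form A: 33.0 + (33.2 − 33)/(34 − 33) × (45.5 − 33.0) = 35.50
On Form B, PR 35.50 falls between score 32 (PR 21.9) and 33 (PR 38.5).
Interpolate: 32 + (35.50 − 21.9)/(38.5 − 21.9) × (33 − 32) = 32.8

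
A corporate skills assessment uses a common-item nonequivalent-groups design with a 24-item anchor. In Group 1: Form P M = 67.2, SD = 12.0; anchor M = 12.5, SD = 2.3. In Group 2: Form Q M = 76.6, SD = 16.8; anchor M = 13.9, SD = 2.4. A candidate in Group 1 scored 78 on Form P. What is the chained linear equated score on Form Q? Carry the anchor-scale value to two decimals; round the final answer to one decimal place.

Form P → anchor (Group 1): v = (2.3/12.0)(78 − 67.2) + 12.5 = 14.57
anchor → Form Q (Group 2): y = (16.8/2.4)(14.57 − 13.9) + 76.6 = 81.3

81.3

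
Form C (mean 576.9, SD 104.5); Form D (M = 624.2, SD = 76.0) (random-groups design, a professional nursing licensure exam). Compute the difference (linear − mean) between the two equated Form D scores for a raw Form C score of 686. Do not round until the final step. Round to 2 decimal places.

-29.75

Mean-equated: 686 + (624.2 − 576.9) = 733.30
Linear-equated: (76.0/104.5)(686 − 576.9) + 624.2 = 703.545
Difference = 703.545 − 733.30 = -29.75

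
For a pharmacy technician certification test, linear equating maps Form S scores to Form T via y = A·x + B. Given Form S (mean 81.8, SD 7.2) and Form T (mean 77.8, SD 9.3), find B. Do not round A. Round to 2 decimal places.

-27.86

A = SD_Y / SD_X = 9.3 / 7.2 = 1.291667
B = M_Y − A·M_X = 77.8 − 1.291667 × 81.8 = -27.86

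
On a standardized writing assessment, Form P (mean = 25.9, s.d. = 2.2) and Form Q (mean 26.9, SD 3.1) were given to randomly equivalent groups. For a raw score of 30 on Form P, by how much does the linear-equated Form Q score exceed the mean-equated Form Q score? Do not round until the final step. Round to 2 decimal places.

Mean-equated: 30 + (26.9 − 25.9) = 31.00
Linear-equated: (3.1/2.2)(30 − 25.9) + 26.9 = 32.677
Difference = 32.677 − 31.00 = 1.68

1.68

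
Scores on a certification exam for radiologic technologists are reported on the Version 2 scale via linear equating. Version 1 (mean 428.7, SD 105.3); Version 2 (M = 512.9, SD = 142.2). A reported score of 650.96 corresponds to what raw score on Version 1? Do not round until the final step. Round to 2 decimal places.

Invert y = (SD_Y/SD_X)(x − M_X) + M_Y:
x = (SD_X/SD_Y)(y − M_Y) + M_X = (105.3/142.2)(650.96 − 512.9) + 428.7
x = 0.740506 × 138.060 + 428.7 = 530.93

530.93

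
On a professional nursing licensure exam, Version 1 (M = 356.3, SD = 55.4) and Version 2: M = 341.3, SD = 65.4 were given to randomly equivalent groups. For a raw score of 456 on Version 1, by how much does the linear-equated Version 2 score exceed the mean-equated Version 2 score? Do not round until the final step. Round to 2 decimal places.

18.00

Mean-equated: 456 + (341.3 − 356.3) = 441.00
Linear-equated: (65.4/55.4)(456 − 356.3) + 341.3 = 458.996
Difference = 458.996 − 441.00 = 18.00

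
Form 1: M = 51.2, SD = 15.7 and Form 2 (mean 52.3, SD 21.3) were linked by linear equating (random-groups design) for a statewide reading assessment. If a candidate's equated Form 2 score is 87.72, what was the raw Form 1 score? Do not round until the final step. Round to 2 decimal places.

77.31

Invert y = (SD_Y/SD_X)(x − M_X) + M_Y:
x = (SD_X/SD_Y)(y − M_Y) + M_X = (15.7/21.3)(87.72 − 52.3) + 51.2
x = 0.737089 × 35.420 + 51.2 = 77.31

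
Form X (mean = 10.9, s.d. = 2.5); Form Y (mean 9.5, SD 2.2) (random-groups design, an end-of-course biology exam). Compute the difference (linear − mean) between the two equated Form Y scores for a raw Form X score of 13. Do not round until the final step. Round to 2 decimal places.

Mean-equated: 13 + (9.5 − 10.9) = 11.60
Linear-equated: (2.2/2.5)(13 − 10.9) + 9.5 = 11.348
Difference = 11.348 − 11.60 = -0.25

-0.25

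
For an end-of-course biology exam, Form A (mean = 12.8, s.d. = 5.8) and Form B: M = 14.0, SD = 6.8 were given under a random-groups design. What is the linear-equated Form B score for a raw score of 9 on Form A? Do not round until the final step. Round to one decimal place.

9.5

Linear equating: y = (SD_Y/SD_X)(x − M_X) + M_Y
y = (6.8/5.8)(9 − 12.8) + 14.0
y = 1.172414 × -3.8 + 14.0 = -4.4552 + 14.0 = 9.5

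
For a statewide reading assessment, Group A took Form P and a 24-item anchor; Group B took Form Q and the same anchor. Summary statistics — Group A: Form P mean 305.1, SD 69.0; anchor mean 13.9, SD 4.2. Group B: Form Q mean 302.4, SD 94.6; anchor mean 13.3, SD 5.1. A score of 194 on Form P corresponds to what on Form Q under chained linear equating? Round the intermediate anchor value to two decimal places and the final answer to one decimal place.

188.1

Form P → anchor (Group A): v = (4.2/69.0)(194 − 305.1) + 13.9 = 7.14
anchor → Form Q (Group B): y = (94.6/5.1)(7.14 − 13.3) + 302.4 = 188.1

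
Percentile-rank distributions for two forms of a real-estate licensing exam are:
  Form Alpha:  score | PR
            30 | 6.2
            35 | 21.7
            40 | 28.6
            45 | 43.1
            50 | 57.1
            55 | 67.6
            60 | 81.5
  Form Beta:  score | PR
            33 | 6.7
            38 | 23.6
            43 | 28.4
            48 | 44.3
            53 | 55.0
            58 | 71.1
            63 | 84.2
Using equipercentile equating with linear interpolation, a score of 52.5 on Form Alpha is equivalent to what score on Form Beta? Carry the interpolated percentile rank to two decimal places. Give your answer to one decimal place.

55.3

PR of 52.5 on Form Alpha: 57.1 + (52.5 − 50)/(55 − 50) × (67.6 − 57.1) = 62.35
On Form Beta, PR 62.35 falls between score 53 (PR 55.0) and 58 (PR 71.1).
Interpolate: 53 + (62.35 − 55.0)/(71.1 − 55.0) × (58 − 53) = 55.3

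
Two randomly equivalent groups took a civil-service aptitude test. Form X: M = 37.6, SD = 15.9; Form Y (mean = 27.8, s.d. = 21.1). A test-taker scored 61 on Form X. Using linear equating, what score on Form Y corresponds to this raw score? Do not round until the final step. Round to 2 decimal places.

Linear equating: y = (SD_Y/SD_X)(x − M_X) + M_Y
y = (21.1/15.9)(61 − 37.6) + 27.8
y = 1.327044 × 23.4 + 27.8 = 31.0528 + 27.8 = 58.85

58.85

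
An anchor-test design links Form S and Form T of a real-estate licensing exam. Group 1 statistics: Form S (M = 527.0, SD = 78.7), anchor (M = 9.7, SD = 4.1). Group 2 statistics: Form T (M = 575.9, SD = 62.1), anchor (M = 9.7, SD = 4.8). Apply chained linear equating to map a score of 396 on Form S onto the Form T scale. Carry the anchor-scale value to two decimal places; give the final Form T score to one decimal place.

Form S → anchor (Group 1): v = (4.1/78.7)(396 − 527.0) + 9.7 = 2.88
anchor → Form T (Group 2): y = (62.1/4.8)(2.88 − 9.7) + 575.9 = 487.7

487.7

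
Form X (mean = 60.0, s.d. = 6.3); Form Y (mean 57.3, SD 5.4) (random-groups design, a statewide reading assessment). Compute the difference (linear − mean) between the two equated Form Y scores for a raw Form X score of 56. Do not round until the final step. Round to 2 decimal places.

0.57

Mean-equated: 56 + (57.3 − 60.0) = 53.30
Linear-equated: (5.4/6.3)(56 − 60.0) + 57.3 = 53.871
Difference = 53.871 − 53.30 = 0.57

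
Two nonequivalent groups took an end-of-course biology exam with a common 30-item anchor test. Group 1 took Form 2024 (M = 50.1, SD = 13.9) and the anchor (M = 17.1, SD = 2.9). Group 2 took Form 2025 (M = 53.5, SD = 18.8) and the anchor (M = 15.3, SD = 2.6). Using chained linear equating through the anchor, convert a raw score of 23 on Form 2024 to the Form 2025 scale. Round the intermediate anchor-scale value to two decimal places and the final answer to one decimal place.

Form 2024 → anchor (Group 1): v = (2.9/13.9)(23 − 50.1) + 17.1 = 11.45
anchor → Form 2025 (Group 2): y = (18.8/2.6)(11.45 − 15.3) + 53.5 = 25.7

25.7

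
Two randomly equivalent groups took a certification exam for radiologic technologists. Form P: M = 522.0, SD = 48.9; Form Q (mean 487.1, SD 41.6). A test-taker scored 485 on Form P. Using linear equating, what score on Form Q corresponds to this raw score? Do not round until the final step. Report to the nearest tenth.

455.6

Linear equating: y = (SD_Y/SD_X)(x − M_X) + M_Y
y = (41.6/48.9)(485 − 522.0) + 487.1
y = 0.850716 × -37.0 + 487.1 = -31.4765 + 487.1 = 455.6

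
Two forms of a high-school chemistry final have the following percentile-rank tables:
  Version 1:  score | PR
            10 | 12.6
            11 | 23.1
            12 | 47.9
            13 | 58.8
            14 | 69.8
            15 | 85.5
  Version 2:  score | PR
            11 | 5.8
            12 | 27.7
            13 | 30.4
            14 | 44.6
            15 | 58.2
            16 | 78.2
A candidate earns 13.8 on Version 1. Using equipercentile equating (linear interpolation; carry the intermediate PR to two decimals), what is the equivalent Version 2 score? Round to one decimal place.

15.5

PR of 13.8 on Version 1: 58.8 + (13.8 − 13)/(14 − 13) × (69.8 − 58.8) = 67.60
On Version 2, PR 67.60 falls between score 15 (PR 58.2) and 16 (PR 78.2).
Interpolate: 15 + (67.60 − 58.2)/(78.2 − 58.2) × (16 − 15) = 15.5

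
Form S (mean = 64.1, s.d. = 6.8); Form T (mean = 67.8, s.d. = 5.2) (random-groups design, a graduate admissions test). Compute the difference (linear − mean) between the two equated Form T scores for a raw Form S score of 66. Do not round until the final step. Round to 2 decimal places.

-0.45

Mean-equated: 66 + (67.8 − 64.1) = 69.70
Linear-equated: (5.2/6.8)(66 − 64.1) + 67.8 = 69.253
Difference = 69.253 − 69.70 = -0.45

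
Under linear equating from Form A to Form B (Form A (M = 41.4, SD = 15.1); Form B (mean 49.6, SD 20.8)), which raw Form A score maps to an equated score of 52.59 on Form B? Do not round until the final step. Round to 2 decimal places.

43.57

Invert y = (SD_Y/SD_X)(x − M_X) + M_Y:
x = (SD_X/SD_Y)(y − M_Y) + M_X = (15.1/20.8)(52.59 − 49.6) + 41.4
x = 0.725962 × 2.990 + 41.4 = 43.57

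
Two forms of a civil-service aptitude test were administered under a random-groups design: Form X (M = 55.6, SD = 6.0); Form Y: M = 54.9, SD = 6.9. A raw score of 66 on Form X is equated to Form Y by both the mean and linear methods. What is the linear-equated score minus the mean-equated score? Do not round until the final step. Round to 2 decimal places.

Mean-equated: 66 + (54.9 − 55.6) = 65.30
Linear-equated: (6.9/6.0)(66 − 55.6) + 54.9 = 66.860
Difference = 66.860 − 65.30 = 1.56

1.56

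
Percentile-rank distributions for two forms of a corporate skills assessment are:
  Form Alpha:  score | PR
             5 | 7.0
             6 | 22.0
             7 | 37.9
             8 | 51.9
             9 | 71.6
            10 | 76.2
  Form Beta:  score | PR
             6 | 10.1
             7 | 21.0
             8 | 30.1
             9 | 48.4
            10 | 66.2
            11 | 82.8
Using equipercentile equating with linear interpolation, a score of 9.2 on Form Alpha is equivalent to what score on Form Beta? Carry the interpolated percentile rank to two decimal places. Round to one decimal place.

10.4

PR of 9.2 on Form Alpha: 71.6 + (9.2 − 9)/(10 − 9) × (76.2 − 71.6) = 72.52
On Form Beta, PR 72.52 falls between score 10 (PR 66.2) and 11 (PR 82.8).
Interpolate: 10 + (72.52 − 66.2)/(82.8 − 66.2) × (11 − 10) = 10.4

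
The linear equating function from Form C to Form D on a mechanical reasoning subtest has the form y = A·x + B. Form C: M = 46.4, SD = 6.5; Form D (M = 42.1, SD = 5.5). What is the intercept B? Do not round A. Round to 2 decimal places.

A = SD_Y / SD_X = 5.5 / 6.5 = 0.846154
B = M_Y − A·M_X = 42.1 − 0.846154 × 46.4 = 2.84

2.84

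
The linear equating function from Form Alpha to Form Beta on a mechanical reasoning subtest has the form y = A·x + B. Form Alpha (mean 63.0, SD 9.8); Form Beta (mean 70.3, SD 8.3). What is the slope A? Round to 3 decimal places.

A = SD_Y / SD_X = 8.3 / 9.8 = 0.847

0.847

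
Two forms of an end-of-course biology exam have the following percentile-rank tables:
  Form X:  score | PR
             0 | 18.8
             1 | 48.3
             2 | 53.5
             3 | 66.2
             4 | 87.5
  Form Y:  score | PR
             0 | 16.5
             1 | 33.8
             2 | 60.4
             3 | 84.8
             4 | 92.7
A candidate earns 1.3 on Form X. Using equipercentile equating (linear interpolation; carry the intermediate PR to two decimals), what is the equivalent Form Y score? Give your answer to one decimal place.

1.6

PR of 1.3 on Form X: 48.3 + (1.3 − 1)/(2 − 1) × (53.5 − 48.3) = 49.86
On Form Y, PR 49.86 falls between score 1 (PR 33.8) and 2 (PR 60.4).
Interpolate: 1 + (49.86 − 33.8)/(60.4 − 33.8) × (2 − 1) = 1.6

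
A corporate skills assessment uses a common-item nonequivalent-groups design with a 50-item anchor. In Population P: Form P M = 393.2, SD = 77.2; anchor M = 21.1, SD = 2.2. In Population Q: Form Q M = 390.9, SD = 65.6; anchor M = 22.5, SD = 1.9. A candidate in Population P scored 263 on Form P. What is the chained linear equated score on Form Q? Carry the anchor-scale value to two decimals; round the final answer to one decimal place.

Form P → anchor (Population P): v = (2.2/77.2)(263 − 393.2) + 21.1 = 17.39
anchor → Form Q (Population Q): y = (65.6/1.9)(17.39 − 22.5) + 390.9 = 214.5

214.5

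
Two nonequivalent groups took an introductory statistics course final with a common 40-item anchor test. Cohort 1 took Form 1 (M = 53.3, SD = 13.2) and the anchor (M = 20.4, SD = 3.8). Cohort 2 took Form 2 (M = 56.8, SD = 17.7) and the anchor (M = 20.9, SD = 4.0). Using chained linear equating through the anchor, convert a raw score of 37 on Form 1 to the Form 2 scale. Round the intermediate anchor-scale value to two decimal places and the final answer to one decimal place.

33.8

Form 1 → anchor (Cohort 1): v = (3.8/13.2)(37 − 53.3) + 20.4 = 15.71
anchor → Form 2 (Cohort 2): y = (17.7/4.0)(15.71 − 20.9) + 56.8 = 33.8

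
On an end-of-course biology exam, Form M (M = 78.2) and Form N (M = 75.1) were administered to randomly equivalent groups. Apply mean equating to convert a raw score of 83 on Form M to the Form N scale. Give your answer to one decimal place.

79.9

Mean equating: y = x + (M_Y − M_X) = 83 + (75.1 − 78.2) = 79.9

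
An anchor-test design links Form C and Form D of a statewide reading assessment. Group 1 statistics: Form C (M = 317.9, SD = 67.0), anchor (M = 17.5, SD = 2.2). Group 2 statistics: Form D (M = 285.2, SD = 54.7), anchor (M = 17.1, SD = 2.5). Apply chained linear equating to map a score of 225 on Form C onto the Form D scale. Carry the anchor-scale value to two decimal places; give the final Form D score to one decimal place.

227.2

Form C → anchor (Group 1): v = (2.2/67.0)(225 − 317.9) + 17.5 = 14.45
anchor → Form D (Group 2): y = (54.7/2.5)(14.45 − 17.1) + 285.2 = 227.2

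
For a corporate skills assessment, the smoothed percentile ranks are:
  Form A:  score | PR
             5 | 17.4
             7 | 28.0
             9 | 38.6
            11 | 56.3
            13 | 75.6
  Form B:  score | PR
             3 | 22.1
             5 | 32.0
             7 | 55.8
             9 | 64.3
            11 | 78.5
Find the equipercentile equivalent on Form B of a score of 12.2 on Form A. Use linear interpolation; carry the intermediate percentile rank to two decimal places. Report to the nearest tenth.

PR of 12.2 on Form A: 56.3 + (12.2 − 11)/(13 − 11) × (75.6 − 56.3) = 67.88
On Form B, PR 67.88 falls between score 9 (PR 64.3) and 11 (PR 78.5).
Interpolate: 9 + (67.88 − 64.3)/(78.5 − 64.3) × (11 − 9) = 9.5

9.5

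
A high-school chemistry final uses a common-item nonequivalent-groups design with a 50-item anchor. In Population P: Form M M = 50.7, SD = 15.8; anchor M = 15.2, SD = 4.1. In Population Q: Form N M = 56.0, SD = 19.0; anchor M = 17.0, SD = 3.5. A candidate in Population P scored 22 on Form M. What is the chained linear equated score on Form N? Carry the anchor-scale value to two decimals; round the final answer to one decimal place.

Form M → anchor (Population P): v = (4.1/15.8)(22 − 50.7) + 15.2 = 7.75
anchor → Form N (Population Q): y = (19.0/3.5)(7.75 − 17.0) + 56.0 = 5.8

5.8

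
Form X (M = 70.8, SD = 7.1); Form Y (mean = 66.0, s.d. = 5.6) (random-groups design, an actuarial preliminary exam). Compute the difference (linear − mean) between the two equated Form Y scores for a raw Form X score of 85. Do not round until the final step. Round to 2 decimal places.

-3.00

Mean-equated: 85 + (66.0 − 70.8) = 80.20
Linear-equated: (5.6/7.1)(85 − 70.8) + 66.0 = 77.200
Difference = 77.200 − 80.20 = -3.00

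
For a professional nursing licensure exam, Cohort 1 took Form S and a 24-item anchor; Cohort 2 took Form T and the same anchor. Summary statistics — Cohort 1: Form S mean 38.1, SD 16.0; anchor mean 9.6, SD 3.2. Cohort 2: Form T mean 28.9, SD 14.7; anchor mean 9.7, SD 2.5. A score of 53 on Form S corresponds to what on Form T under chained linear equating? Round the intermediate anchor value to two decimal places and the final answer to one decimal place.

Form S → anchor (Cohort 1): v = (3.2/16.0)(53 − 38.1) + 9.6 = 12.58
anchor → Form T (Cohort 2): y = (14.7/2.5)(12.58 − 9.7) + 28.9 = 45.8

45.8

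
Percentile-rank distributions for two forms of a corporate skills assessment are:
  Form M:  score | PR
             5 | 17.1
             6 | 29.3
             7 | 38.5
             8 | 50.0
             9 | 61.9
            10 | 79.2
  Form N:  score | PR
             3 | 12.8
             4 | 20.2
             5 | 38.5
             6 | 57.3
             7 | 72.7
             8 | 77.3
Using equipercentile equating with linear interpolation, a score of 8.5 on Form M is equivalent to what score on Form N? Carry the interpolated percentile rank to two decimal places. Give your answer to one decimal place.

PR of 8.5 on Form M: 50.0 + (8.5 − 8)/(9 − 8) × (61.9 − 50.0) = 55.95
On Form N, PR 55.95 falls between score 5 (PR 38.5) and 6 (PR 57.3).
Interpolate: 5 + (55.95 − 38.5)/(57.3 − 38.5) × (6 − 5) = 5.9

5.9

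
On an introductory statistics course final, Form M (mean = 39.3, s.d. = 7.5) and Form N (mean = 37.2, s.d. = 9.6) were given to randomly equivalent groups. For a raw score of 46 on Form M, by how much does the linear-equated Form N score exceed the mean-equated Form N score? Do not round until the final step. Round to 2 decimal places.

Mean-equated: 46 + (37.2 − 39.3) = 43.90
Linear-equated: (9.6/7.5)(46 − 39.3) + 37.2 = 45.776
Difference = 45.776 − 43.90 = 1.88

1.88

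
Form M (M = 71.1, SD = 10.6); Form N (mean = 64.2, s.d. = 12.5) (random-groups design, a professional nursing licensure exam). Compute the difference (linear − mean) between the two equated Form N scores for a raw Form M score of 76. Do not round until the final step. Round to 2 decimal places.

0.88

Mean-equated: 76 + (64.2 − 71.1) = 69.10
Linear-equated: (12.5/10.6)(76 − 71.1) + 64.2 = 69.978
Difference = 69.978 − 69.10 = 0.88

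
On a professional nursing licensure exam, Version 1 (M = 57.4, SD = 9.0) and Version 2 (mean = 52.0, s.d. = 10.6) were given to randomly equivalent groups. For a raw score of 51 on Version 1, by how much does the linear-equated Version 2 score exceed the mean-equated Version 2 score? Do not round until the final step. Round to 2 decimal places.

-1.14

Mean-equated: 51 + (52.0 − 57.4) = 45.60
Linear-equated: (10.6/9.0)(51 − 57.4) + 52.0 = 44.462
Difference = 44.462 − 45.60 = -1.14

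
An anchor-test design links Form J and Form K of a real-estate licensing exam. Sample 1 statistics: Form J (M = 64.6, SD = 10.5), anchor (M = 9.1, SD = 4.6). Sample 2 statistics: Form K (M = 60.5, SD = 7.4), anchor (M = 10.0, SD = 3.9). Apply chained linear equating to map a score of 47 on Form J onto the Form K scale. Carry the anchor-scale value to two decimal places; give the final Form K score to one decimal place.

44.2

Form J → anchor (Sample 1): v = (4.6/10.5)(47 − 64.6) + 9.1 = 1.39
anchor → Form K (Sample 2): y = (7.4/3.9)(1.39 − 10.0) + 60.5 = 44.2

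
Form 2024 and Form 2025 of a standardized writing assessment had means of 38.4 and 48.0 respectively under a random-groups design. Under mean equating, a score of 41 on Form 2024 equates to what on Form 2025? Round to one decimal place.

50.6

Mean equating: y = x + (M_Y − M_X) = 41 + (48.0 − 38.4) = 50.6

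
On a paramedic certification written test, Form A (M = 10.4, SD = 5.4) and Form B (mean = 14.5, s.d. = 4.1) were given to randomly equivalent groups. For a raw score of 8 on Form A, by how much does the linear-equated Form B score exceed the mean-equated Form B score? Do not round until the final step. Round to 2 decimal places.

0.58

Mean-equated: 8 + (14.5 − 10.4) = 12.10
Linear-equated: (4.1/5.4)(8 − 10.4) + 14.5 = 12.678
Difference = 12.678 − 12.10 = 0.58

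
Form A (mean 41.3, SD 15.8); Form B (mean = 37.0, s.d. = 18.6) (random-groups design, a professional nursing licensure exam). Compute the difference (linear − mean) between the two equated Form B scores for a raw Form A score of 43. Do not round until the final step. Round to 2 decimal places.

0.30

Mean-equated: 43 + (37.0 − 41.3) = 38.70
Linear-equated: (18.6/15.8)(43 − 41.3) + 37.0 = 39.001
Difference = 39.001 − 38.70 = 0.30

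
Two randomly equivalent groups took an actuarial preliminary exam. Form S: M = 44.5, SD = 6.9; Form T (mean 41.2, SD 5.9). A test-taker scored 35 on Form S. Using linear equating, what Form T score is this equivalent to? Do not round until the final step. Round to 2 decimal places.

Linear equating: y = (SD_Y/SD_X)(x − M_X) + M_Y
y = (5.9/6.9)(35 − 44.5) + 41.2
y = 0.855072 × -9.5 + 41.2 = -8.1232 + 41.2 = 33.08

33.08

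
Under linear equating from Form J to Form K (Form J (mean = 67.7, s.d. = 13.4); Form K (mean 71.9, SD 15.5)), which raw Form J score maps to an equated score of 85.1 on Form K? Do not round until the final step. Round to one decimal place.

79.1

Invert y = (SD_Y/SD_X)(x − M_X) + M_Y:
x = (SD_X/SD_Y)(y − M_Y) + M_X = (13.4/15.5)(85.1 − 71.9) + 67.7
x = 0.864516 × 13.200 + 67.7 = 79.1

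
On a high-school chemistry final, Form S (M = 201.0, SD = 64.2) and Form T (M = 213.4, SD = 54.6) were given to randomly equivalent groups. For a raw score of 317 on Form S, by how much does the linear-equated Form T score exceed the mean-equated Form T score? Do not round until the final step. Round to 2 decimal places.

-17.35

Mean-equated: 317 + (213.4 − 201.0) = 329.40
Linear-equated: (54.6/64.2)(317 − 201.0) + 213.4 = 312.054
Difference = 312.054 − 329.40 = -17.35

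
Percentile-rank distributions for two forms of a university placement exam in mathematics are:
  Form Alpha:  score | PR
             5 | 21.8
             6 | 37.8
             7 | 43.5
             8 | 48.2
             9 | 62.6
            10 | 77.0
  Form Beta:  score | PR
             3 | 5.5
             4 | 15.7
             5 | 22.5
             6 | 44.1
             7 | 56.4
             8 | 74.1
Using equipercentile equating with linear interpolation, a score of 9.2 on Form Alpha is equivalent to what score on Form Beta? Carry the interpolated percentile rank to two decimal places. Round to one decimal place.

PR of 9.2 on Form Alpha: 62.6 + (9.2 − 9)/(10 − 9) × (77.0 − 62.6) = 65.48
On Form Beta, PR 65.48 falls between score 7 (PR 56.4) and 8 (PR 74.1).
Interpolate: 7 + (65.48 − 56.4)/(74.1 − 56.4) × (8 − 7) = 7.5

7.5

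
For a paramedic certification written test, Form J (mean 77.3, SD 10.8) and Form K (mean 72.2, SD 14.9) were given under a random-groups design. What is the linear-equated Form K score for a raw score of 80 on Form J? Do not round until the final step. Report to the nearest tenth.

Linear equating: y = (SD_Y/SD_X)(x − M_X) + M_Y
y = (14.9/10.8)(80 − 77.3) + 72.2
y = 1.379630 × 2.7 + 72.2 = 3.7250 + 72.2 = 75.9

75.9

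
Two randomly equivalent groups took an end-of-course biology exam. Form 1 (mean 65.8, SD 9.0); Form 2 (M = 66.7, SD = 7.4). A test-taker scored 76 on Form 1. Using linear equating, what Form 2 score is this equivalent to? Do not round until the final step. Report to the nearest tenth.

75.1

Linear equating: y = (SD_Y/SD_X)(x − M_X) + M_Y
y = (7.4/9.0)(76 − 65.8) + 66.7
y = 0.822222 × 10.2 + 66.7 = 8.3867 + 66.7 = 75.1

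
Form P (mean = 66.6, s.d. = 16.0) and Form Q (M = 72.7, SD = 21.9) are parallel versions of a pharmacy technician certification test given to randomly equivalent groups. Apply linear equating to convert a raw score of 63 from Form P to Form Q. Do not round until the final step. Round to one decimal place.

Linear equating: y = (SD_Y/SD_X)(x − M_X) + M_Y
y = (21.9/16.0)(63 − 66.6) + 72.7
y = 1.368750 × -3.6 + 72.7 = -4.9275 + 72.7 = 67.8

67.8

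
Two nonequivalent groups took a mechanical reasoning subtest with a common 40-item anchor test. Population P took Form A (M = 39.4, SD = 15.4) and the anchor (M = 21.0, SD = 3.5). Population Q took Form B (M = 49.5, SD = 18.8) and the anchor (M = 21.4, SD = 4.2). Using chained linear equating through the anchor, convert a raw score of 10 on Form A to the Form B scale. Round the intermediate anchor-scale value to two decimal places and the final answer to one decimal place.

Form A → anchor (Population P): v = (3.5/15.4)(10 − 39.4) + 21.0 = 14.32
anchor → Form B (Population Q): y = (18.8/4.2)(14.32 − 21.4) + 49.5 = 17.8

17.8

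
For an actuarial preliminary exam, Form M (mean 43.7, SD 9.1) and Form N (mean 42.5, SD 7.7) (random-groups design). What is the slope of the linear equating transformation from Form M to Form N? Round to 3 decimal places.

0.846

A = SD_Y / SD_X = 7.7 / 9.1 = 0.846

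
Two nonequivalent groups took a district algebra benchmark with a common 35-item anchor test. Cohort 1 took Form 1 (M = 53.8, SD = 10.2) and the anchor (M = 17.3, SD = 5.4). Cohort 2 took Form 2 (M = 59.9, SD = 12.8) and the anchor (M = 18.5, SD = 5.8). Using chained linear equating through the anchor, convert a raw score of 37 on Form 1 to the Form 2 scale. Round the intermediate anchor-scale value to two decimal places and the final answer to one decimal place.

37.6

Form 1 → anchor (Cohort 1): v = (5.4/10.2)(37 − 53.8) + 17.3 = 8.41
anchor → Form 2 (Cohort 2): y = (12.8/5.8)(8.41 − 18.5) + 59.9 = 37.6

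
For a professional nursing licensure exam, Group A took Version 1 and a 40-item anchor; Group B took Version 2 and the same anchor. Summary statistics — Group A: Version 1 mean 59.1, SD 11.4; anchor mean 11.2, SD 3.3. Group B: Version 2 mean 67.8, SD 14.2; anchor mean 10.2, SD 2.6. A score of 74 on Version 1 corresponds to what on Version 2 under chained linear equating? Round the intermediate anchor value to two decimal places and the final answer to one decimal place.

96.8

Version 1 → anchor (Group A): v = (3.3/11.4)(74 − 59.1) + 11.2 = 15.51
anchor → Version 2 (Group B): y = (14.2/2.6)(15.51 − 10.2) + 67.8 = 96.8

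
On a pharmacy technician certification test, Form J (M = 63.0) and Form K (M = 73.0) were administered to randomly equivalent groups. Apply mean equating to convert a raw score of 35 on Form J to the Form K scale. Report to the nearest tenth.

45.0

Mean equating: y = x + (M_Y − M_X) = 35 + (73.0 − 63.0) = 45.0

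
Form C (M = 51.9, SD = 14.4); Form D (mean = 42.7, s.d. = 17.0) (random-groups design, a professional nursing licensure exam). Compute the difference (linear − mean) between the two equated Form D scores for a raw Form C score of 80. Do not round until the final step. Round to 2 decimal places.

5.07

Mean-equated: 80 + (42.7 − 51.9) = 70.80
Linear-equated: (17.0/14.4)(80 − 51.9) + 42.7 = 75.874
Difference = 75.874 − 70.80 = 5.07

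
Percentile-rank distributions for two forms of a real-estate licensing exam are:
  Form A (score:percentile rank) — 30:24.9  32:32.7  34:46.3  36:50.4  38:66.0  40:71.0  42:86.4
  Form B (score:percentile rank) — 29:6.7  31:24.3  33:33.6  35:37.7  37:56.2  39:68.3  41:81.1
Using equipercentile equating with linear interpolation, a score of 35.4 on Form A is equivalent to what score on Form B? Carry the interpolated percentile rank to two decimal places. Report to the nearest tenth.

36.2

PR of 35.4 on Form A: 46.3 + (35.4 − 34)/(36 − 34) × (50.4 − 46.3) = 49.17
On Form B, PR 49.17 falls between score 35 (PR 37.7) and 37 (PR 56.2).
Interpolate: 35 + (49.17 − 37.7)/(56.2 − 37.7) × (37 − 35) = 36.2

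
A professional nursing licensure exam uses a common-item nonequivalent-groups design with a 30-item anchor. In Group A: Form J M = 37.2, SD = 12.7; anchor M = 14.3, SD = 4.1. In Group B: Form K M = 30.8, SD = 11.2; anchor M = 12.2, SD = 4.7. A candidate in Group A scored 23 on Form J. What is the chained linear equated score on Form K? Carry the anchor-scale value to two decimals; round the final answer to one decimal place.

24.9

Form J → anchor (Group A): v = (4.1/12.7)(23 − 37.2) + 14.3 = 9.72
anchor → Form K (Group B): y = (11.2/4.7)(9.72 − 12.2) + 30.8 = 24.9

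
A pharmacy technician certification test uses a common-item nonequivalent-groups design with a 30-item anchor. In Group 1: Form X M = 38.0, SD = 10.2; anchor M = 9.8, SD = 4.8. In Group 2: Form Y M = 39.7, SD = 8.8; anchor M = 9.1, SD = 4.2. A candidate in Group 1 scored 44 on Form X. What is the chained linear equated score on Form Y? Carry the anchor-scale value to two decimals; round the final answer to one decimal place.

47.1

Form X → anchor (Group 1): v = (4.8/10.2)(44 − 38.0) + 9.8 = 12.62
anchor → Form Y (Group 2): y = (8.8/4.2)(12.62 − 9.1) + 39.7 = 47.1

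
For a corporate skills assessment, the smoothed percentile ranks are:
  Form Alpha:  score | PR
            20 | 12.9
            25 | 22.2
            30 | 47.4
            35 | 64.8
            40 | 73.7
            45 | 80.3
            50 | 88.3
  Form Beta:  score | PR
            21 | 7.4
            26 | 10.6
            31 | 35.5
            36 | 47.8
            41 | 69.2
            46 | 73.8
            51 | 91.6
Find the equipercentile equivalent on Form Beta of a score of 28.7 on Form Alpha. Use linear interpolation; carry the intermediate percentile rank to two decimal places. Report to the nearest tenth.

33.2

PR of 28.7 on Form Alpha: 22.2 + (28.7 − 25)/(30 − 25) × (47.4 − 22.2) = 40.85
On Form Beta, PR 40.85 falls between score 31 (PR 35.5) and 36 (PR 47.8).
Interpolate: 31 + (40.85 − 35.5)/(47.8 − 35.5) × (36 − 31) = 33.2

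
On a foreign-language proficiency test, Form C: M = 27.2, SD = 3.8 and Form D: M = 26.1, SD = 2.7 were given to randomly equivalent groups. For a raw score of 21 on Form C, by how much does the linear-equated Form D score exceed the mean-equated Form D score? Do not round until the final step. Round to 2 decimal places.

1.79

Mean-equated: 21 + (26.1 − 27.2) = 19.90
Linear-equated: (2.7/3.8)(21 − 27.2) + 26.1 = 21.695
Difference = 21.695 − 19.90 = 1.79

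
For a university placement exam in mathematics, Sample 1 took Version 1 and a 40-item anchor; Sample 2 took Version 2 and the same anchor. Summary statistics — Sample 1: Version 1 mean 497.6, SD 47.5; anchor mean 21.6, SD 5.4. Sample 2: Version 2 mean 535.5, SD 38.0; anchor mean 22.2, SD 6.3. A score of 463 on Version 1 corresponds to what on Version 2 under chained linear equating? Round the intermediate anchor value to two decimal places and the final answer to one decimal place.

Version 1 → anchor (Sample 1): v = (5.4/47.5)(463 − 497.6) + 21.6 = 17.67
anchor → Version 2 (Sample 2): y = (38.0/6.3)(17.67 − 22.2) + 535.5 = 508.2

508.2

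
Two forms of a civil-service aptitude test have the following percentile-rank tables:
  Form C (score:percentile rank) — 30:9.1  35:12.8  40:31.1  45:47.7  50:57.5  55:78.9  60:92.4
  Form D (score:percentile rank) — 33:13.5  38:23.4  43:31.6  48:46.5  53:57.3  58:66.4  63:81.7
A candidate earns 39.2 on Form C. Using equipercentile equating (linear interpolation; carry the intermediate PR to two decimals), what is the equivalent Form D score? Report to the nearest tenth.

40.9

PR of 39.2 on Form C: 12.8 + (39.2 − 35)/(40 − 35) × (31.1 − 12.8) = 28.17
On Form D, PR 28.17 falls between score 38 (PR 23.4) and 43 (PR 31.6).
Interpolate: 38 + (28.17 − 23.4)/(31.6 − 23.4) × (43 − 38) = 40.9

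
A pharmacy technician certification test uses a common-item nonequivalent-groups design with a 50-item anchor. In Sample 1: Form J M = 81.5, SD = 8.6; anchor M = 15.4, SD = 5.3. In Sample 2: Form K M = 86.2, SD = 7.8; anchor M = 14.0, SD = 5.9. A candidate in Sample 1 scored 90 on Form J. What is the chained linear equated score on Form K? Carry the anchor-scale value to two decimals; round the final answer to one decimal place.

Form J → anchor (Sample 1): v = (5.3/8.6)(90 − 81.5) + 15.4 = 20.64
anchor → Form K (Sample 2): y = (7.8/5.9)(20.64 − 14.0) + 86.2 = 95.0

95.0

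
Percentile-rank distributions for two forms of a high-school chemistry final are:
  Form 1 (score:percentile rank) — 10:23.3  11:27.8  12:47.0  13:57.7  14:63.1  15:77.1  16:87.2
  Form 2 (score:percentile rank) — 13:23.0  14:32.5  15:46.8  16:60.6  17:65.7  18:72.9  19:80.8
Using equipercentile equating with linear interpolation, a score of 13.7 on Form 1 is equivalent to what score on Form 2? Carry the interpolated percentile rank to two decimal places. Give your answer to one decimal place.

16.2

PR of 13.7 on Form 1: 57.7 + (13.7 − 13)/(14 − 13) × (63.1 − 57.7) = 61.48
On Form 2, PR 61.48 falls between score 16 (PR 60.6) and 17 (PR 65.7).
Interpolate: 16 + (61.48 − 60.6)/(65.7 − 60.6) × (17 − 16) = 16.2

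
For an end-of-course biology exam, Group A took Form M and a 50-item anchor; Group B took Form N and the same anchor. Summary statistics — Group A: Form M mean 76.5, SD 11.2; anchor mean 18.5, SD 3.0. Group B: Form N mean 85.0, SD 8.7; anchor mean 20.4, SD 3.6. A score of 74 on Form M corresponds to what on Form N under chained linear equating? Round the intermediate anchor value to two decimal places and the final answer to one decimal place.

Form M → anchor (Group A): v = (3.0/11.2)(74 − 76.5) + 18.5 = 17.83
anchor → Form N (Group B): y = (8.7/3.6)(17.83 − 20.4) + 85.0 = 78.8

78.8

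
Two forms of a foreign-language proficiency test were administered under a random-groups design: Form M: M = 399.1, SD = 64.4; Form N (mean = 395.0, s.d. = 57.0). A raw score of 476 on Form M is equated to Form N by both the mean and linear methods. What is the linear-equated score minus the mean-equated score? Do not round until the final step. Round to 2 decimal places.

Mean-equated: 476 + (395.0 − 399.1) = 471.90
Linear-equated: (57.0/64.4)(476 − 399.1) + 395.0 = 463.064
Difference = 463.064 − 471.90 = -8.84

-8.84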